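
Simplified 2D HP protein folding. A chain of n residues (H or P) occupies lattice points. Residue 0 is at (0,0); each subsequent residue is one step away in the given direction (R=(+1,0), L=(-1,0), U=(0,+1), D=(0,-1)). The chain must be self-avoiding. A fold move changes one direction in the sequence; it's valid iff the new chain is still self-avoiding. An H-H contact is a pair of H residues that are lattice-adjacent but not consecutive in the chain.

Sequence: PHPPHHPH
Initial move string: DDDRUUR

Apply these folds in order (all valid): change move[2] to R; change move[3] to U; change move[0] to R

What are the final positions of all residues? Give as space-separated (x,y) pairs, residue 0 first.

Answer: (0,0) (1,0) (1,-1) (2,-1) (2,0) (2,1) (2,2) (3,2)

Derivation:
Initial moves: DDDRUUR
Fold: move[2]->R => DDRRUUR (positions: [(0, 0), (0, -1), (0, -2), (1, -2), (2, -2), (2, -1), (2, 0), (3, 0)])
Fold: move[3]->U => DDRUUUR (positions: [(0, 0), (0, -1), (0, -2), (1, -2), (1, -1), (1, 0), (1, 1), (2, 1)])
Fold: move[0]->R => RDRUUUR (positions: [(0, 0), (1, 0), (1, -1), (2, -1), (2, 0), (2, 1), (2, 2), (3, 2)])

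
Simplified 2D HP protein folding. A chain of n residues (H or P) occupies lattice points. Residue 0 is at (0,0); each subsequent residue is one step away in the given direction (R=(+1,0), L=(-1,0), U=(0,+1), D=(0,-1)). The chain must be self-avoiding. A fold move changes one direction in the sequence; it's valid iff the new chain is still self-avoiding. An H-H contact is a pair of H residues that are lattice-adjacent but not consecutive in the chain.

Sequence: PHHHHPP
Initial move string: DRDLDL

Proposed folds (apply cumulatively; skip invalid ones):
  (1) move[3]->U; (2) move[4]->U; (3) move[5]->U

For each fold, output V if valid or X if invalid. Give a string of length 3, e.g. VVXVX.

Answer: XXX

Derivation:
Initial: DRDLDL -> [(0, 0), (0, -1), (1, -1), (1, -2), (0, -2), (0, -3), (-1, -3)]
Fold 1: move[3]->U => DRDUDL INVALID (collision), skipped
Fold 2: move[4]->U => DRDLUL INVALID (collision), skipped
Fold 3: move[5]->U => DRDLDU INVALID (collision), skipped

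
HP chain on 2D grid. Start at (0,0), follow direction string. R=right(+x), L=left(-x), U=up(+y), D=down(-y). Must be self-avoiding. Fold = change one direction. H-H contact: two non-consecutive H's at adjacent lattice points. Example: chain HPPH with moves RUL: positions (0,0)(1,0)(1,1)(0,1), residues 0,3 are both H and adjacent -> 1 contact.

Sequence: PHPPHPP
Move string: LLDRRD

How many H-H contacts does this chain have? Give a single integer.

Answer: 1

Derivation:
Positions: [(0, 0), (-1, 0), (-2, 0), (-2, -1), (-1, -1), (0, -1), (0, -2)]
H-H contact: residue 1 @(-1,0) - residue 4 @(-1, -1)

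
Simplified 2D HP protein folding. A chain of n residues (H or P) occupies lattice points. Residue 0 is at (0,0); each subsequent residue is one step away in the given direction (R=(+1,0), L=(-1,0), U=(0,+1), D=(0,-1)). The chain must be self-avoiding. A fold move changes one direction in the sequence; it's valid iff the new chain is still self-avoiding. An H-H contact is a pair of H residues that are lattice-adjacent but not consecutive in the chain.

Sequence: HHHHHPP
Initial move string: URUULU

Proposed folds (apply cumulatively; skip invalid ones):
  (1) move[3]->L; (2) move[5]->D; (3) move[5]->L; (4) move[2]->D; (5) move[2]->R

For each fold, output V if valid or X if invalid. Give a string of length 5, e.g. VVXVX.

Answer: VVVXX

Derivation:
Initial: URUULU -> [(0, 0), (0, 1), (1, 1), (1, 2), (1, 3), (0, 3), (0, 4)]
Fold 1: move[3]->L => URULLU VALID
Fold 2: move[5]->D => URULLD VALID
Fold 3: move[5]->L => URULLL VALID
Fold 4: move[2]->D => URDLLL INVALID (collision), skipped
Fold 5: move[2]->R => URRLLL INVALID (collision), skipped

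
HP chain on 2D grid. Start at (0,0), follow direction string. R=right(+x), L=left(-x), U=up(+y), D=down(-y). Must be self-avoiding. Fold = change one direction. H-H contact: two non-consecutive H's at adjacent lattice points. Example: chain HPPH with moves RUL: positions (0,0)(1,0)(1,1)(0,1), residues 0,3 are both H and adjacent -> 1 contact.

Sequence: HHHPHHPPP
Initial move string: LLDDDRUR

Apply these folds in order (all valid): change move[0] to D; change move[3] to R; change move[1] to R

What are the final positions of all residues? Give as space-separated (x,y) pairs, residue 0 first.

Initial moves: LLDDDRUR
Fold: move[0]->D => DLDDDRUR (positions: [(0, 0), (0, -1), (-1, -1), (-1, -2), (-1, -3), (-1, -4), (0, -4), (0, -3), (1, -3)])
Fold: move[3]->R => DLDRDRUR (positions: [(0, 0), (0, -1), (-1, -1), (-1, -2), (0, -2), (0, -3), (1, -3), (1, -2), (2, -2)])
Fold: move[1]->R => DRDRDRUR (positions: [(0, 0), (0, -1), (1, -1), (1, -2), (2, -2), (2, -3), (3, -3), (3, -2), (4, -2)])

Answer: (0,0) (0,-1) (1,-1) (1,-2) (2,-2) (2,-3) (3,-3) (3,-2) (4,-2)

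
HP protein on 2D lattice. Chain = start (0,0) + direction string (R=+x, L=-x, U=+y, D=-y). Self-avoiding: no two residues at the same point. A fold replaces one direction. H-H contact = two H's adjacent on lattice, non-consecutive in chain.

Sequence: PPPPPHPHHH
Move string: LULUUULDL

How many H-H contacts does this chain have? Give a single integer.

Positions: [(0, 0), (-1, 0), (-1, 1), (-2, 1), (-2, 2), (-2, 3), (-2, 4), (-3, 4), (-3, 3), (-4, 3)]
H-H contact: residue 5 @(-2,3) - residue 8 @(-3, 3)

Answer: 1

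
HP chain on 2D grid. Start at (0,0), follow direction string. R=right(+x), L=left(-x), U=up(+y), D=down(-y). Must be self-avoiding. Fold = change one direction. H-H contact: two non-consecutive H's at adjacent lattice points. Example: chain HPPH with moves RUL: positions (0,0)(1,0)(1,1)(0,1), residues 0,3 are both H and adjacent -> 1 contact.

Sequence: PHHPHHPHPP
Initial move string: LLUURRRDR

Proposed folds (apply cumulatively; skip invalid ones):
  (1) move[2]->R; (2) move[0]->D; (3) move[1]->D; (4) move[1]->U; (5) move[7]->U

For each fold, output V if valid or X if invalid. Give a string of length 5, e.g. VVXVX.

Answer: XVXXV

Derivation:
Initial: LLUURRRDR -> [(0, 0), (-1, 0), (-2, 0), (-2, 1), (-2, 2), (-1, 2), (0, 2), (1, 2), (1, 1), (2, 1)]
Fold 1: move[2]->R => LLRURRRDR INVALID (collision), skipped
Fold 2: move[0]->D => DLUURRRDR VALID
Fold 3: move[1]->D => DDUURRRDR INVALID (collision), skipped
Fold 4: move[1]->U => DUUURRRDR INVALID (collision), skipped
Fold 5: move[7]->U => DLUURRRUR VALID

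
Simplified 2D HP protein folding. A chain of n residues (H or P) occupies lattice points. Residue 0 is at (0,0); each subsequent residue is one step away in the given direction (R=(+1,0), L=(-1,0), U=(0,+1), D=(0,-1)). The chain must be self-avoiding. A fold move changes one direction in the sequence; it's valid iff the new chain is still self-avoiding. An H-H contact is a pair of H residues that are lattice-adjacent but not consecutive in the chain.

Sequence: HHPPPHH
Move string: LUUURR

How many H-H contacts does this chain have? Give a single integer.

Answer: 0

Derivation:
Positions: [(0, 0), (-1, 0), (-1, 1), (-1, 2), (-1, 3), (0, 3), (1, 3)]
No H-H contacts found.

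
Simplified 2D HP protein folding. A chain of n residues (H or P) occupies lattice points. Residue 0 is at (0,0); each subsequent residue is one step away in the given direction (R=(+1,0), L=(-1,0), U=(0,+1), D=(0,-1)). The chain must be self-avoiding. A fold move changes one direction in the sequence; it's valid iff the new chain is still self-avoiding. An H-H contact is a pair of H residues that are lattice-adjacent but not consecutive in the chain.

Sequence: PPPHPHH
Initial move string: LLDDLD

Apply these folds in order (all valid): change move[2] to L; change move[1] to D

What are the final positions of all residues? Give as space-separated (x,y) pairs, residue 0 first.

Answer: (0,0) (-1,0) (-1,-1) (-2,-1) (-2,-2) (-3,-2) (-3,-3)

Derivation:
Initial moves: LLDDLD
Fold: move[2]->L => LLLDLD (positions: [(0, 0), (-1, 0), (-2, 0), (-3, 0), (-3, -1), (-4, -1), (-4, -2)])
Fold: move[1]->D => LDLDLD (positions: [(0, 0), (-1, 0), (-1, -1), (-2, -1), (-2, -2), (-3, -2), (-3, -3)])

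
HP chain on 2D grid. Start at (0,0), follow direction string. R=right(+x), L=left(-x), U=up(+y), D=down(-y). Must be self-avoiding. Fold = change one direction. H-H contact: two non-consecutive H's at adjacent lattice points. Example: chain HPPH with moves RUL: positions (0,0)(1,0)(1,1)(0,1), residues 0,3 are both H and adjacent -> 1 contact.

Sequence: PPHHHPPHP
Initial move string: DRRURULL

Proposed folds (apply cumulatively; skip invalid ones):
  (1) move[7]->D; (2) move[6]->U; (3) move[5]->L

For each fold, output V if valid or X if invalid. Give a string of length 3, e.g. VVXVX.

Answer: XVX

Derivation:
Initial: DRRURULL -> [(0, 0), (0, -1), (1, -1), (2, -1), (2, 0), (3, 0), (3, 1), (2, 1), (1, 1)]
Fold 1: move[7]->D => DRRURULD INVALID (collision), skipped
Fold 2: move[6]->U => DRRURUUL VALID
Fold 3: move[5]->L => DRRURLUL INVALID (collision), skipped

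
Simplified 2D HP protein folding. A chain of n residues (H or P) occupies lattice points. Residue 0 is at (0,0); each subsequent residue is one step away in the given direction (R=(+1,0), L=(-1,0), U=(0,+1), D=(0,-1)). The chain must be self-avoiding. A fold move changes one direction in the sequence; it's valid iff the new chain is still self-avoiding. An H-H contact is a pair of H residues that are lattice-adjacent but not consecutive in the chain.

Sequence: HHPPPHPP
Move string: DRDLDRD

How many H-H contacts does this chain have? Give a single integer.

Answer: 0

Derivation:
Positions: [(0, 0), (0, -1), (1, -1), (1, -2), (0, -2), (0, -3), (1, -3), (1, -4)]
No H-H contacts found.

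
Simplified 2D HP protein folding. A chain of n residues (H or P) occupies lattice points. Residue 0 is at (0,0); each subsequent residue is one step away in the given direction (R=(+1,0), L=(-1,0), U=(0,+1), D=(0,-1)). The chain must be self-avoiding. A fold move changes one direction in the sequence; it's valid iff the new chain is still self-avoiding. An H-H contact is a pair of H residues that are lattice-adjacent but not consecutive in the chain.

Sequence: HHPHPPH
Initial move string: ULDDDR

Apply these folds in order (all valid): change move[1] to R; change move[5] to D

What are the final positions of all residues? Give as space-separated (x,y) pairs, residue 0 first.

Initial moves: ULDDDR
Fold: move[1]->R => URDDDR (positions: [(0, 0), (0, 1), (1, 1), (1, 0), (1, -1), (1, -2), (2, -2)])
Fold: move[5]->D => URDDDD (positions: [(0, 0), (0, 1), (1, 1), (1, 0), (1, -1), (1, -2), (1, -3)])

Answer: (0,0) (0,1) (1,1) (1,0) (1,-1) (1,-2) (1,-3)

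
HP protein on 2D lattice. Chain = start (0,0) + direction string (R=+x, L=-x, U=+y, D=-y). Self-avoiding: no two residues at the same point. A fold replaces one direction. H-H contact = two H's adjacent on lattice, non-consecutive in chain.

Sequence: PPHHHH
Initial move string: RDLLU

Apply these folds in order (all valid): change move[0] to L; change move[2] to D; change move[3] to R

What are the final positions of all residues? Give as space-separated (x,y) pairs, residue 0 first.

Answer: (0,0) (-1,0) (-1,-1) (-1,-2) (0,-2) (0,-1)

Derivation:
Initial moves: RDLLU
Fold: move[0]->L => LDLLU (positions: [(0, 0), (-1, 0), (-1, -1), (-2, -1), (-3, -1), (-3, 0)])
Fold: move[2]->D => LDDLU (positions: [(0, 0), (-1, 0), (-1, -1), (-1, -2), (-2, -2), (-2, -1)])
Fold: move[3]->R => LDDRU (positions: [(0, 0), (-1, 0), (-1, -1), (-1, -2), (0, -2), (0, -1)])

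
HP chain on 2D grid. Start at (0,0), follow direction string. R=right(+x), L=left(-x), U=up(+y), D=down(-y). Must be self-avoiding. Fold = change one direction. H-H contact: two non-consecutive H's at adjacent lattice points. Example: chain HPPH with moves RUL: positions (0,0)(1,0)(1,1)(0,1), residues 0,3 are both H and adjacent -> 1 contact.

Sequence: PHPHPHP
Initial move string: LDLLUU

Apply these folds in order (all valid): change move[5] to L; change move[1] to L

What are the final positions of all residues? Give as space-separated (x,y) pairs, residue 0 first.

Initial moves: LDLLUU
Fold: move[5]->L => LDLLUL (positions: [(0, 0), (-1, 0), (-1, -1), (-2, -1), (-3, -1), (-3, 0), (-4, 0)])
Fold: move[1]->L => LLLLUL (positions: [(0, 0), (-1, 0), (-2, 0), (-3, 0), (-4, 0), (-4, 1), (-5, 1)])

Answer: (0,0) (-1,0) (-2,0) (-3,0) (-4,0) (-4,1) (-5,1)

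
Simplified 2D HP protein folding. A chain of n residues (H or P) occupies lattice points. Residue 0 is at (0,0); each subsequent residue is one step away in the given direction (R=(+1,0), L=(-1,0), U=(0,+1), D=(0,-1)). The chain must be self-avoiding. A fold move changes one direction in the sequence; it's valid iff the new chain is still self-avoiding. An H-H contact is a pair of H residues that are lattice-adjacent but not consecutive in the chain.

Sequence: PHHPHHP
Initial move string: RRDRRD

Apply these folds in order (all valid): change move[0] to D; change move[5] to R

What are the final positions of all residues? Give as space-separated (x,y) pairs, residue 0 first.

Answer: (0,0) (0,-1) (1,-1) (1,-2) (2,-2) (3,-2) (4,-2)

Derivation:
Initial moves: RRDRRD
Fold: move[0]->D => DRDRRD (positions: [(0, 0), (0, -1), (1, -1), (1, -2), (2, -2), (3, -2), (3, -3)])
Fold: move[5]->R => DRDRRR (positions: [(0, 0), (0, -1), (1, -1), (1, -2), (2, -2), (3, -2), (4, -2)])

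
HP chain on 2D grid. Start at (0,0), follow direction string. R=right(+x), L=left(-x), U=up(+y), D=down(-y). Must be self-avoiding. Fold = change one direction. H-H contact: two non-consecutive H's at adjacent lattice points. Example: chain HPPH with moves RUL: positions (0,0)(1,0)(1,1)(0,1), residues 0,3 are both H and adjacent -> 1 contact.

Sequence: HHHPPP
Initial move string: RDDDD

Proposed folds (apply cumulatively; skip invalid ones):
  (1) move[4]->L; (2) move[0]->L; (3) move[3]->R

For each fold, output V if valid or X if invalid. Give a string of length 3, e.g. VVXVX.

Initial: RDDDD -> [(0, 0), (1, 0), (1, -1), (1, -2), (1, -3), (1, -4)]
Fold 1: move[4]->L => RDDDL VALID
Fold 2: move[0]->L => LDDDL VALID
Fold 3: move[3]->R => LDDRL INVALID (collision), skipped

Answer: VVX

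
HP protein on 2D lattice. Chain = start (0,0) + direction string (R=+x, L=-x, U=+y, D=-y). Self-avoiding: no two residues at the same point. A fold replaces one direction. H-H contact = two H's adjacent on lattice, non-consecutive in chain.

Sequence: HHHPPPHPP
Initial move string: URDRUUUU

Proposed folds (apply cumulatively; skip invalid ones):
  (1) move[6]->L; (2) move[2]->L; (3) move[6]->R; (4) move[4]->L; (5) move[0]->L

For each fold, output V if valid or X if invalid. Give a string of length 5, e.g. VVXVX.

Answer: VXVXX

Derivation:
Initial: URDRUUUU -> [(0, 0), (0, 1), (1, 1), (1, 0), (2, 0), (2, 1), (2, 2), (2, 3), (2, 4)]
Fold 1: move[6]->L => URDRUULU VALID
Fold 2: move[2]->L => URLRUULU INVALID (collision), skipped
Fold 3: move[6]->R => URDRUURU VALID
Fold 4: move[4]->L => URDRLURU INVALID (collision), skipped
Fold 5: move[0]->L => LRDRUURU INVALID (collision), skipped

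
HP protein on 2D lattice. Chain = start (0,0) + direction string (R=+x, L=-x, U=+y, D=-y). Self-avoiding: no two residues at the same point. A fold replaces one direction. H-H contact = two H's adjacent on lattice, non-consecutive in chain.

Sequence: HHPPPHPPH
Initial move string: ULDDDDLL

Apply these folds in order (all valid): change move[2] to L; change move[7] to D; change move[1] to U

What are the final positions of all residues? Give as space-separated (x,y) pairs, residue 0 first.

Answer: (0,0) (0,1) (0,2) (-1,2) (-1,1) (-1,0) (-1,-1) (-2,-1) (-2,-2)

Derivation:
Initial moves: ULDDDDLL
Fold: move[2]->L => ULLDDDLL (positions: [(0, 0), (0, 1), (-1, 1), (-2, 1), (-2, 0), (-2, -1), (-2, -2), (-3, -2), (-4, -2)])
Fold: move[7]->D => ULLDDDLD (positions: [(0, 0), (0, 1), (-1, 1), (-2, 1), (-2, 0), (-2, -1), (-2, -2), (-3, -2), (-3, -3)])
Fold: move[1]->U => UULDDDLD (positions: [(0, 0), (0, 1), (0, 2), (-1, 2), (-1, 1), (-1, 0), (-1, -1), (-2, -1), (-2, -2)])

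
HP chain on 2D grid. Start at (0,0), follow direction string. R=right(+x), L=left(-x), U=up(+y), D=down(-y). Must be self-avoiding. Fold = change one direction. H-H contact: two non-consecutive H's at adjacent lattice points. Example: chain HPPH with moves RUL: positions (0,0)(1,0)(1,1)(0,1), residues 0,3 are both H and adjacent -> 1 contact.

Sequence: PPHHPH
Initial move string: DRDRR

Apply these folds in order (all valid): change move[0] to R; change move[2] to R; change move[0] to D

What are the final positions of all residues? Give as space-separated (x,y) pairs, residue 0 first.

Initial moves: DRDRR
Fold: move[0]->R => RRDRR (positions: [(0, 0), (1, 0), (2, 0), (2, -1), (3, -1), (4, -1)])
Fold: move[2]->R => RRRRR (positions: [(0, 0), (1, 0), (2, 0), (3, 0), (4, 0), (5, 0)])
Fold: move[0]->D => DRRRR (positions: [(0, 0), (0, -1), (1, -1), (2, -1), (3, -1), (4, -1)])

Answer: (0,0) (0,-1) (1,-1) (2,-1) (3,-1) (4,-1)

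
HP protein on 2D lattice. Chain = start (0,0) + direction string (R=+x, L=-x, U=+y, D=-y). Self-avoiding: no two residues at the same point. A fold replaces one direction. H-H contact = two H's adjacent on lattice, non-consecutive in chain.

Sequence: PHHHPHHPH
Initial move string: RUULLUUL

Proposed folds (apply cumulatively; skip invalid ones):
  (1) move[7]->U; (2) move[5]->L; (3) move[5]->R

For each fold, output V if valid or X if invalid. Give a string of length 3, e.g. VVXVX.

Initial: RUULLUUL -> [(0, 0), (1, 0), (1, 1), (1, 2), (0, 2), (-1, 2), (-1, 3), (-1, 4), (-2, 4)]
Fold 1: move[7]->U => RUULLUUU VALID
Fold 2: move[5]->L => RUULLLUU VALID
Fold 3: move[5]->R => RUULLRUU INVALID (collision), skipped

Answer: VVX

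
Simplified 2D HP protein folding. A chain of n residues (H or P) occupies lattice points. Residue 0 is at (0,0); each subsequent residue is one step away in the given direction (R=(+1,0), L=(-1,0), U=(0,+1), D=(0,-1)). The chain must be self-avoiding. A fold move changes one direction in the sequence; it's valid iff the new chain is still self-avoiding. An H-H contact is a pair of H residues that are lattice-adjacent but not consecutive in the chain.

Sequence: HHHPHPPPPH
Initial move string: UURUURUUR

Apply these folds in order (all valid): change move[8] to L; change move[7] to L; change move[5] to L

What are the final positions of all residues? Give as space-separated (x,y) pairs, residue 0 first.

Initial moves: UURUURUUR
Fold: move[8]->L => UURUURUUL (positions: [(0, 0), (0, 1), (0, 2), (1, 2), (1, 3), (1, 4), (2, 4), (2, 5), (2, 6), (1, 6)])
Fold: move[7]->L => UURUURULL (positions: [(0, 0), (0, 1), (0, 2), (1, 2), (1, 3), (1, 4), (2, 4), (2, 5), (1, 5), (0, 5)])
Fold: move[5]->L => UURUULULL (positions: [(0, 0), (0, 1), (0, 2), (1, 2), (1, 3), (1, 4), (0, 4), (0, 5), (-1, 5), (-2, 5)])

Answer: (0,0) (0,1) (0,2) (1,2) (1,3) (1,4) (0,4) (0,5) (-1,5) (-2,5)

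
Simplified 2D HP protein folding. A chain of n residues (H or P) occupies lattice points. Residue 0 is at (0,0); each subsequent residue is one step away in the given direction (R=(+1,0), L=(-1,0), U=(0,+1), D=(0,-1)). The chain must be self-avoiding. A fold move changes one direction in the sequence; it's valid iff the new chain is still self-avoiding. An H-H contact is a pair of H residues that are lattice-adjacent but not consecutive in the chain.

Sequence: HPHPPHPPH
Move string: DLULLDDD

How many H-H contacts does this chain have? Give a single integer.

Answer: 0

Derivation:
Positions: [(0, 0), (0, -1), (-1, -1), (-1, 0), (-2, 0), (-3, 0), (-3, -1), (-3, -2), (-3, -3)]
No H-H contacts found.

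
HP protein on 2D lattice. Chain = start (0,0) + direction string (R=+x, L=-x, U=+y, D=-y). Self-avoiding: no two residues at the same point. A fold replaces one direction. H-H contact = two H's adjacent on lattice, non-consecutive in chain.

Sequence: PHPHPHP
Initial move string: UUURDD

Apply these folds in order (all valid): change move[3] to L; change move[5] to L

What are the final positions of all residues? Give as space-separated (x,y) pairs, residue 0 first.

Initial moves: UUURDD
Fold: move[3]->L => UUULDD (positions: [(0, 0), (0, 1), (0, 2), (0, 3), (-1, 3), (-1, 2), (-1, 1)])
Fold: move[5]->L => UUULDL (positions: [(0, 0), (0, 1), (0, 2), (0, 3), (-1, 3), (-1, 2), (-2, 2)])

Answer: (0,0) (0,1) (0,2) (0,3) (-1,3) (-1,2) (-2,2)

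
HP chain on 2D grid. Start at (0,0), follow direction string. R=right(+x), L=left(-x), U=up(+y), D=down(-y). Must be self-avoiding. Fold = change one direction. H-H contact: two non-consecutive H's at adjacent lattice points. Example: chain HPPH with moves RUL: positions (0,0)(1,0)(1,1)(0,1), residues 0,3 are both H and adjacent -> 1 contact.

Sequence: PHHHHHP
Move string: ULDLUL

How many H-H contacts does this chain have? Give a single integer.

Answer: 1

Derivation:
Positions: [(0, 0), (0, 1), (-1, 1), (-1, 0), (-2, 0), (-2, 1), (-3, 1)]
H-H contact: residue 2 @(-1,1) - residue 5 @(-2, 1)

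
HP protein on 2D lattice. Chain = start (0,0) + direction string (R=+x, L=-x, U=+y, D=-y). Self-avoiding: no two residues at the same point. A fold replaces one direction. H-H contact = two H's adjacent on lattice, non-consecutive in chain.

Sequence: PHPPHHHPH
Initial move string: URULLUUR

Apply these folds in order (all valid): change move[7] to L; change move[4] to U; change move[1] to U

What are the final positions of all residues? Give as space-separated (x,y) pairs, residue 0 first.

Answer: (0,0) (0,1) (0,2) (0,3) (-1,3) (-1,4) (-1,5) (-1,6) (-2,6)

Derivation:
Initial moves: URULLUUR
Fold: move[7]->L => URULLUUL (positions: [(0, 0), (0, 1), (1, 1), (1, 2), (0, 2), (-1, 2), (-1, 3), (-1, 4), (-2, 4)])
Fold: move[4]->U => URULUUUL (positions: [(0, 0), (0, 1), (1, 1), (1, 2), (0, 2), (0, 3), (0, 4), (0, 5), (-1, 5)])
Fold: move[1]->U => UUULUUUL (positions: [(0, 0), (0, 1), (0, 2), (0, 3), (-1, 3), (-1, 4), (-1, 5), (-1, 6), (-2, 6)])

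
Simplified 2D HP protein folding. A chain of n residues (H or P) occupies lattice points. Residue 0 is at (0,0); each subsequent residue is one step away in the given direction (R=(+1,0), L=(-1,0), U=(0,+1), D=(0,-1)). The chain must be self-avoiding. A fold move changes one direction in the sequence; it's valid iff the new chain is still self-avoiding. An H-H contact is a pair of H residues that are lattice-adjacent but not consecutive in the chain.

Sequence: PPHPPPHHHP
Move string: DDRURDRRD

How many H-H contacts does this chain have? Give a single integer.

Positions: [(0, 0), (0, -1), (0, -2), (1, -2), (1, -1), (2, -1), (2, -2), (3, -2), (4, -2), (4, -3)]
No H-H contacts found.

Answer: 0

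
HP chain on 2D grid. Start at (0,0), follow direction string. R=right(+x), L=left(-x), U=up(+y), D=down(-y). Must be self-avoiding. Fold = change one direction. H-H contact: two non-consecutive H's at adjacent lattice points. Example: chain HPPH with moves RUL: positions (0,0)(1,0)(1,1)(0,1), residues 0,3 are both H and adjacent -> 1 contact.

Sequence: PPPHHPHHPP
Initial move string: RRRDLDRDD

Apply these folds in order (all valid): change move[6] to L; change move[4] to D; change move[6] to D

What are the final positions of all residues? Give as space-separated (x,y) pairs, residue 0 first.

Answer: (0,0) (1,0) (2,0) (3,0) (3,-1) (3,-2) (3,-3) (3,-4) (3,-5) (3,-6)

Derivation:
Initial moves: RRRDLDRDD
Fold: move[6]->L => RRRDLDLDD (positions: [(0, 0), (1, 0), (2, 0), (3, 0), (3, -1), (2, -1), (2, -2), (1, -2), (1, -3), (1, -4)])
Fold: move[4]->D => RRRDDDLDD (positions: [(0, 0), (1, 0), (2, 0), (3, 0), (3, -1), (3, -2), (3, -3), (2, -3), (2, -4), (2, -5)])
Fold: move[6]->D => RRRDDDDDD (positions: [(0, 0), (1, 0), (2, 0), (3, 0), (3, -1), (3, -2), (3, -3), (3, -4), (3, -5), (3, -6)])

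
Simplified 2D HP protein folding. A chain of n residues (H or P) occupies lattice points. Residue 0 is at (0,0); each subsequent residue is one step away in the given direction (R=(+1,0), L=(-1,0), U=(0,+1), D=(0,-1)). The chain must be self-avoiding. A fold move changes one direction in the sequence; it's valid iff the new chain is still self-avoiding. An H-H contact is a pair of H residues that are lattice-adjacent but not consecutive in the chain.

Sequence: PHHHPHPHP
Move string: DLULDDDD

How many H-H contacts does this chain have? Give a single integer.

Answer: 1

Derivation:
Positions: [(0, 0), (0, -1), (-1, -1), (-1, 0), (-2, 0), (-2, -1), (-2, -2), (-2, -3), (-2, -4)]
H-H contact: residue 2 @(-1,-1) - residue 5 @(-2, -1)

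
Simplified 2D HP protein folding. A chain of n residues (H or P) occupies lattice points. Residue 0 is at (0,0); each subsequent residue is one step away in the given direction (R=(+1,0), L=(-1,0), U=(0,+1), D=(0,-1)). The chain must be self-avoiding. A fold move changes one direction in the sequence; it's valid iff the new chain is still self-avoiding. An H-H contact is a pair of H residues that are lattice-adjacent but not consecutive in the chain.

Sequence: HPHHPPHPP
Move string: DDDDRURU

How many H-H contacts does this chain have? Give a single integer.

Positions: [(0, 0), (0, -1), (0, -2), (0, -3), (0, -4), (1, -4), (1, -3), (2, -3), (2, -2)]
H-H contact: residue 3 @(0,-3) - residue 6 @(1, -3)

Answer: 1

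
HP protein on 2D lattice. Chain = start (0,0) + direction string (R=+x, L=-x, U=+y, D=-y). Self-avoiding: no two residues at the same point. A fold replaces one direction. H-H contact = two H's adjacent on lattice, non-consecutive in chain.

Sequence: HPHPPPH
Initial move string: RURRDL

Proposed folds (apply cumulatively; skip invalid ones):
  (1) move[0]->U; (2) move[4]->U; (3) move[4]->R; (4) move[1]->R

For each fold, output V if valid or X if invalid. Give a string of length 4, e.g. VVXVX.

Answer: VVXV

Derivation:
Initial: RURRDL -> [(0, 0), (1, 0), (1, 1), (2, 1), (3, 1), (3, 0), (2, 0)]
Fold 1: move[0]->U => UURRDL VALID
Fold 2: move[4]->U => UURRUL VALID
Fold 3: move[4]->R => UURRRL INVALID (collision), skipped
Fold 4: move[1]->R => URRRUL VALID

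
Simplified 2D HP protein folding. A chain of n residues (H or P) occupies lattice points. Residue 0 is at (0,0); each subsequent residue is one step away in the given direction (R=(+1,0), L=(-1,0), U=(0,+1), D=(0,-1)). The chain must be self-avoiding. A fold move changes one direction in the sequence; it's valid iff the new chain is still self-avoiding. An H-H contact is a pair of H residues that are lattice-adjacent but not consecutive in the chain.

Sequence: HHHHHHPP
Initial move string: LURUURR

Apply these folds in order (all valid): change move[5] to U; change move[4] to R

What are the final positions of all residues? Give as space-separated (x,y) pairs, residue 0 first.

Initial moves: LURUURR
Fold: move[5]->U => LURUUUR (positions: [(0, 0), (-1, 0), (-1, 1), (0, 1), (0, 2), (0, 3), (0, 4), (1, 4)])
Fold: move[4]->R => LURURUR (positions: [(0, 0), (-1, 0), (-1, 1), (0, 1), (0, 2), (1, 2), (1, 3), (2, 3)])

Answer: (0,0) (-1,0) (-1,1) (0,1) (0,2) (1,2) (1,3) (2,3)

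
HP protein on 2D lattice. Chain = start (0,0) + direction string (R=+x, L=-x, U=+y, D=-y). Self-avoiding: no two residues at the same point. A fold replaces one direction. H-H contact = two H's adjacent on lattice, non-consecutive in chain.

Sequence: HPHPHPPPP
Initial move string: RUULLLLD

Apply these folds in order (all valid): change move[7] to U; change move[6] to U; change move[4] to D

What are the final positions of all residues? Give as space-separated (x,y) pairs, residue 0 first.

Initial moves: RUULLLLD
Fold: move[7]->U => RUULLLLU (positions: [(0, 0), (1, 0), (1, 1), (1, 2), (0, 2), (-1, 2), (-2, 2), (-3, 2), (-3, 3)])
Fold: move[6]->U => RUULLLUU (positions: [(0, 0), (1, 0), (1, 1), (1, 2), (0, 2), (-1, 2), (-2, 2), (-2, 3), (-2, 4)])
Fold: move[4]->D => RUULDLUU (positions: [(0, 0), (1, 0), (1, 1), (1, 2), (0, 2), (0, 1), (-1, 1), (-1, 2), (-1, 3)])

Answer: (0,0) (1,0) (1,1) (1,2) (0,2) (0,1) (-1,1) (-1,2) (-1,3)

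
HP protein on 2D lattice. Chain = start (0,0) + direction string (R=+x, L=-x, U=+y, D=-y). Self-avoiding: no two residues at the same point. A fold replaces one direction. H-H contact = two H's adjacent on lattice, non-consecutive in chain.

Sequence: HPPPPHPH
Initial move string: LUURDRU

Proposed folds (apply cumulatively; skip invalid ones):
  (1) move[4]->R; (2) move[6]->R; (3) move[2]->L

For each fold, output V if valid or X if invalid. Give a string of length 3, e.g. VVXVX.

Initial: LUURDRU -> [(0, 0), (-1, 0), (-1, 1), (-1, 2), (0, 2), (0, 1), (1, 1), (1, 2)]
Fold 1: move[4]->R => LUURRRU VALID
Fold 2: move[6]->R => LUURRRR VALID
Fold 3: move[2]->L => LULRRRR INVALID (collision), skipped

Answer: VVX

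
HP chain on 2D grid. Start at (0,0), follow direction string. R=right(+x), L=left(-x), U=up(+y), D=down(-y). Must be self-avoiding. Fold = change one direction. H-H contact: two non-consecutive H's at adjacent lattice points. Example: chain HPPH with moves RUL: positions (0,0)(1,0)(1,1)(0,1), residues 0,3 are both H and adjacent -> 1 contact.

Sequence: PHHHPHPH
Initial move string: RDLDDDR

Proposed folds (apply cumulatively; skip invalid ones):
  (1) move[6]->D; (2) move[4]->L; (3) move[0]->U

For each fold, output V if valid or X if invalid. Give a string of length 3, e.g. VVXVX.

Initial: RDLDDDR -> [(0, 0), (1, 0), (1, -1), (0, -1), (0, -2), (0, -3), (0, -4), (1, -4)]
Fold 1: move[6]->D => RDLDDDD VALID
Fold 2: move[4]->L => RDLDLDD VALID
Fold 3: move[0]->U => UDLDLDD INVALID (collision), skipped

Answer: VVX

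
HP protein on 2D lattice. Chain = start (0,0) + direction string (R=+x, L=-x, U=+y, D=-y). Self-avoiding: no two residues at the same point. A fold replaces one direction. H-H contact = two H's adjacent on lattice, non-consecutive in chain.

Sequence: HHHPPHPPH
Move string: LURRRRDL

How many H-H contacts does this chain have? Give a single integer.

Answer: 1

Derivation:
Positions: [(0, 0), (-1, 0), (-1, 1), (0, 1), (1, 1), (2, 1), (3, 1), (3, 0), (2, 0)]
H-H contact: residue 5 @(2,1) - residue 8 @(2, 0)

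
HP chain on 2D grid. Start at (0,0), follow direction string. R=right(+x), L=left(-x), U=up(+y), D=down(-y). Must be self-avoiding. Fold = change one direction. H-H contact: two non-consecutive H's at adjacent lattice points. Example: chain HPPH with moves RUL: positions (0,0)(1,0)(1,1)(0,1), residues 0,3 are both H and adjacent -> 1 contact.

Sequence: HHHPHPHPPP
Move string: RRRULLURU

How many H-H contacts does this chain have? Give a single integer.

Positions: [(0, 0), (1, 0), (2, 0), (3, 0), (3, 1), (2, 1), (1, 1), (1, 2), (2, 2), (2, 3)]
H-H contact: residue 1 @(1,0) - residue 6 @(1, 1)

Answer: 1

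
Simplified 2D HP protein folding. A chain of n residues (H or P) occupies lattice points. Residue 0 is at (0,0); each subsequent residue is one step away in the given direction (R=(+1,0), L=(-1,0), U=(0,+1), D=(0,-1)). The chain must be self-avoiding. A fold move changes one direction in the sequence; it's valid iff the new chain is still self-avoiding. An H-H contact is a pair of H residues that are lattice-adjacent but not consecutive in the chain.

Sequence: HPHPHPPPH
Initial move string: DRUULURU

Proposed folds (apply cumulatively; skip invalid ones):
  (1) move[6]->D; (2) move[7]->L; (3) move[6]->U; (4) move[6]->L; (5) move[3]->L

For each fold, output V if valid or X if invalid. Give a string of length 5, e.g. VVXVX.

Answer: XXVVX

Derivation:
Initial: DRUULURU -> [(0, 0), (0, -1), (1, -1), (1, 0), (1, 1), (0, 1), (0, 2), (1, 2), (1, 3)]
Fold 1: move[6]->D => DRUULUDU INVALID (collision), skipped
Fold 2: move[7]->L => DRUULURL INVALID (collision), skipped
Fold 3: move[6]->U => DRUULUUU VALID
Fold 4: move[6]->L => DRUULULU VALID
Fold 5: move[3]->L => DRULLULU INVALID (collision), skipped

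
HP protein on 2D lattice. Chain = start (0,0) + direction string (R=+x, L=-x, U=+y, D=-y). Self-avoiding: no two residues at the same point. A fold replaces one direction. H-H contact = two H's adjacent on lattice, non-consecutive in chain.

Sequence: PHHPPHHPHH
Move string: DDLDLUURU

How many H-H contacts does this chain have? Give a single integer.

Answer: 1

Derivation:
Positions: [(0, 0), (0, -1), (0, -2), (-1, -2), (-1, -3), (-2, -3), (-2, -2), (-2, -1), (-1, -1), (-1, 0)]
H-H contact: residue 1 @(0,-1) - residue 8 @(-1, -1)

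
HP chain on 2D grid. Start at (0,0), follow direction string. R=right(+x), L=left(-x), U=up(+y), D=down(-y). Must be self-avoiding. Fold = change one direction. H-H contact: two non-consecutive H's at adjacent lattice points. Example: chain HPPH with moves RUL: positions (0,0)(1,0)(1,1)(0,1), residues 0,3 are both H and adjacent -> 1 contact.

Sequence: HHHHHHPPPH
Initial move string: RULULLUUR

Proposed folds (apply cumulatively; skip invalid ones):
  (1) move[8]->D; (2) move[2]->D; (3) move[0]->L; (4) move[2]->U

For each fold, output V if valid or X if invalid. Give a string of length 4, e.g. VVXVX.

Answer: XXVV

Derivation:
Initial: RULULLUUR -> [(0, 0), (1, 0), (1, 1), (0, 1), (0, 2), (-1, 2), (-2, 2), (-2, 3), (-2, 4), (-1, 4)]
Fold 1: move[8]->D => RULULLUUD INVALID (collision), skipped
Fold 2: move[2]->D => RUDULLUUR INVALID (collision), skipped
Fold 3: move[0]->L => LULULLUUR VALID
Fold 4: move[2]->U => LUUULLUUR VALID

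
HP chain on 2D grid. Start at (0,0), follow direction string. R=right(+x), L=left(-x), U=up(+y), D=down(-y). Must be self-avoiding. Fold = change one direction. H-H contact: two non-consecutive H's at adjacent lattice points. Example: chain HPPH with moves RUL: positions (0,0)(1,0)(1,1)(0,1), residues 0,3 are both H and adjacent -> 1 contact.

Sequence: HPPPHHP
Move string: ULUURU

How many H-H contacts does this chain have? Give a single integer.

Answer: 0

Derivation:
Positions: [(0, 0), (0, 1), (-1, 1), (-1, 2), (-1, 3), (0, 3), (0, 4)]
No H-H contacts found.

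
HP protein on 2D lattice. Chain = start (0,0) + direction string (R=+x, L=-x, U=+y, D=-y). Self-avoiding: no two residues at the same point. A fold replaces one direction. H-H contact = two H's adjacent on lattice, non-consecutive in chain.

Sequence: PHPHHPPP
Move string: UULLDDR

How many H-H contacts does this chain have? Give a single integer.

Positions: [(0, 0), (0, 1), (0, 2), (-1, 2), (-2, 2), (-2, 1), (-2, 0), (-1, 0)]
No H-H contacts found.

Answer: 0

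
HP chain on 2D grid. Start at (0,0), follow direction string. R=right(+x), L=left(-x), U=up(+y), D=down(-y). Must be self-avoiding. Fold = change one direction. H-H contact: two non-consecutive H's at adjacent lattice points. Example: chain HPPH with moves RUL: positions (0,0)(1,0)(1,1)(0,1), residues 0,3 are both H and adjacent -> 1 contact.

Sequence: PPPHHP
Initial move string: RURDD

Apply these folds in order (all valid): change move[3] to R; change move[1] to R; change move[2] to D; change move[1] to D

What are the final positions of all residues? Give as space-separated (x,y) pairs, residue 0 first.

Answer: (0,0) (1,0) (1,-1) (1,-2) (2,-2) (2,-3)

Derivation:
Initial moves: RURDD
Fold: move[3]->R => RURRD (positions: [(0, 0), (1, 0), (1, 1), (2, 1), (3, 1), (3, 0)])
Fold: move[1]->R => RRRRD (positions: [(0, 0), (1, 0), (2, 0), (3, 0), (4, 0), (4, -1)])
Fold: move[2]->D => RRDRD (positions: [(0, 0), (1, 0), (2, 0), (2, -1), (3, -1), (3, -2)])
Fold: move[1]->D => RDDRD (positions: [(0, 0), (1, 0), (1, -1), (1, -2), (2, -2), (2, -3)])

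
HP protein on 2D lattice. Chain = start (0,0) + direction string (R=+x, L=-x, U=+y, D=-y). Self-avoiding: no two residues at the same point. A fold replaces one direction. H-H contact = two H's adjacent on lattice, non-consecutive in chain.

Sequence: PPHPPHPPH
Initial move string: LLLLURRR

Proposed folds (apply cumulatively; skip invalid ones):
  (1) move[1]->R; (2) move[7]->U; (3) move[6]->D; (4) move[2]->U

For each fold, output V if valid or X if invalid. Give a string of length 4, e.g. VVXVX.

Initial: LLLLURRR -> [(0, 0), (-1, 0), (-2, 0), (-3, 0), (-4, 0), (-4, 1), (-3, 1), (-2, 1), (-1, 1)]
Fold 1: move[1]->R => LRLLURRR INVALID (collision), skipped
Fold 2: move[7]->U => LLLLURRU VALID
Fold 3: move[6]->D => LLLLURDU INVALID (collision), skipped
Fold 4: move[2]->U => LLULURRU VALID

Answer: XVXV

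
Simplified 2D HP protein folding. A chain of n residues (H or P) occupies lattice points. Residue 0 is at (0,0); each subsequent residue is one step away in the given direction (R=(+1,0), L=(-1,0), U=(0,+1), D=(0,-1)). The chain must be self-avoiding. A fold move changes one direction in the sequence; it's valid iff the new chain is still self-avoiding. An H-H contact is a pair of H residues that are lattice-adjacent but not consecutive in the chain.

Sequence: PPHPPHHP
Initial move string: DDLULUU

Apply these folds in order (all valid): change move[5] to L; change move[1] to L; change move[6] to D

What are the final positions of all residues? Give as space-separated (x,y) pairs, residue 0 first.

Answer: (0,0) (0,-1) (-1,-1) (-2,-1) (-2,0) (-3,0) (-4,0) (-4,-1)

Derivation:
Initial moves: DDLULUU
Fold: move[5]->L => DDLULLU (positions: [(0, 0), (0, -1), (0, -2), (-1, -2), (-1, -1), (-2, -1), (-3, -1), (-3, 0)])
Fold: move[1]->L => DLLULLU (positions: [(0, 0), (0, -1), (-1, -1), (-2, -1), (-2, 0), (-3, 0), (-4, 0), (-4, 1)])
Fold: move[6]->D => DLLULLD (positions: [(0, 0), (0, -1), (-1, -1), (-2, -1), (-2, 0), (-3, 0), (-4, 0), (-4, -1)])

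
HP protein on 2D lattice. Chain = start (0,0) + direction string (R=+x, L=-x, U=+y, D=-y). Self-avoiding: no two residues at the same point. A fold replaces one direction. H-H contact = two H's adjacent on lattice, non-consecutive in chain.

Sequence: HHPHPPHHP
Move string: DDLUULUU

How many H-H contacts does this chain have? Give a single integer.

Answer: 0

Derivation:
Positions: [(0, 0), (0, -1), (0, -2), (-1, -2), (-1, -1), (-1, 0), (-2, 0), (-2, 1), (-2, 2)]
No H-H contacts found.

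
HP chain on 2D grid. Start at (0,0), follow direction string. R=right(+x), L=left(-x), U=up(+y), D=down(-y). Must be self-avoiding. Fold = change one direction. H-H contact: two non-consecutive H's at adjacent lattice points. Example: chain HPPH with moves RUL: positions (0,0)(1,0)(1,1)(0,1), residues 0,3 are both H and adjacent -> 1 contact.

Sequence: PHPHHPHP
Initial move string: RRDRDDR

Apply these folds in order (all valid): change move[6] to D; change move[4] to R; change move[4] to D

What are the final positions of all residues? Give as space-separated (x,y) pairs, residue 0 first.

Initial moves: RRDRDDR
Fold: move[6]->D => RRDRDDD (positions: [(0, 0), (1, 0), (2, 0), (2, -1), (3, -1), (3, -2), (3, -3), (3, -4)])
Fold: move[4]->R => RRDRRDD (positions: [(0, 0), (1, 0), (2, 0), (2, -1), (3, -1), (4, -1), (4, -2), (4, -3)])
Fold: move[4]->D => RRDRDDD (positions: [(0, 0), (1, 0), (2, 0), (2, -1), (3, -1), (3, -2), (3, -3), (3, -4)])

Answer: (0,0) (1,0) (2,0) (2,-1) (3,-1) (3,-2) (3,-3) (3,-4)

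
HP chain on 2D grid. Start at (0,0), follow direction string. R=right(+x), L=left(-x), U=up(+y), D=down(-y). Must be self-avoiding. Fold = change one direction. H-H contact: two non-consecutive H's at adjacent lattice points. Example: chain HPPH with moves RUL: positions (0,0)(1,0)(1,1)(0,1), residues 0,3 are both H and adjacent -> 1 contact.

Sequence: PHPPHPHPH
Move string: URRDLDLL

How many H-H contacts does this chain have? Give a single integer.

Positions: [(0, 0), (0, 1), (1, 1), (2, 1), (2, 0), (1, 0), (1, -1), (0, -1), (-1, -1)]
No H-H contacts found.

Answer: 0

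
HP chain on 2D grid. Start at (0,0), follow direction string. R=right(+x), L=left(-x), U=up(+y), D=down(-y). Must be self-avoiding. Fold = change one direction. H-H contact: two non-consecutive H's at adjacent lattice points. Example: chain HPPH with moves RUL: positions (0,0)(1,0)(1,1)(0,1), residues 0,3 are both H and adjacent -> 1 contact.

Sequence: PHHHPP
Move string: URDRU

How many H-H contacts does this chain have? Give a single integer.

Positions: [(0, 0), (0, 1), (1, 1), (1, 0), (2, 0), (2, 1)]
No H-H contacts found.

Answer: 0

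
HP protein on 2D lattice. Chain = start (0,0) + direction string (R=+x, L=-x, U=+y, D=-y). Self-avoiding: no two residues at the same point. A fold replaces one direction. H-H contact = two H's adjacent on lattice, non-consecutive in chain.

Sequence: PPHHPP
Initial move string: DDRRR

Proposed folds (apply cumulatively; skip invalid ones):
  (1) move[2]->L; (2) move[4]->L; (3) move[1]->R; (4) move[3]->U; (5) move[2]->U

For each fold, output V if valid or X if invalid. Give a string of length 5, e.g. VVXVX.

Answer: XXVVV

Derivation:
Initial: DDRRR -> [(0, 0), (0, -1), (0, -2), (1, -2), (2, -2), (3, -2)]
Fold 1: move[2]->L => DDLRR INVALID (collision), skipped
Fold 2: move[4]->L => DDRRL INVALID (collision), skipped
Fold 3: move[1]->R => DRRRR VALID
Fold 4: move[3]->U => DRRUR VALID
Fold 5: move[2]->U => DRUUR VALID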